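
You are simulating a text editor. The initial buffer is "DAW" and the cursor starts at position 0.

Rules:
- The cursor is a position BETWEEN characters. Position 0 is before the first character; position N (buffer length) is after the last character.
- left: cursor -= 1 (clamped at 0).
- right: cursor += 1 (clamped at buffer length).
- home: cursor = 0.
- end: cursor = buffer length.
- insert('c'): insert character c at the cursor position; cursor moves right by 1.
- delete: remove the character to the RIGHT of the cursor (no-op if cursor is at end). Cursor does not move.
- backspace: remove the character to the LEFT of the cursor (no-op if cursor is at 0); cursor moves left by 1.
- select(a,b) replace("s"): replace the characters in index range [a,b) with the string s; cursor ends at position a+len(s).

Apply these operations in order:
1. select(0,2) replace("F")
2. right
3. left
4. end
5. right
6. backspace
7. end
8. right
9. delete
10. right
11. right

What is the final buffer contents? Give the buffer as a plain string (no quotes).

Answer: F

Derivation:
After op 1 (select(0,2) replace("F")): buf='FW' cursor=1
After op 2 (right): buf='FW' cursor=2
After op 3 (left): buf='FW' cursor=1
After op 4 (end): buf='FW' cursor=2
After op 5 (right): buf='FW' cursor=2
After op 6 (backspace): buf='F' cursor=1
After op 7 (end): buf='F' cursor=1
After op 8 (right): buf='F' cursor=1
After op 9 (delete): buf='F' cursor=1
After op 10 (right): buf='F' cursor=1
After op 11 (right): buf='F' cursor=1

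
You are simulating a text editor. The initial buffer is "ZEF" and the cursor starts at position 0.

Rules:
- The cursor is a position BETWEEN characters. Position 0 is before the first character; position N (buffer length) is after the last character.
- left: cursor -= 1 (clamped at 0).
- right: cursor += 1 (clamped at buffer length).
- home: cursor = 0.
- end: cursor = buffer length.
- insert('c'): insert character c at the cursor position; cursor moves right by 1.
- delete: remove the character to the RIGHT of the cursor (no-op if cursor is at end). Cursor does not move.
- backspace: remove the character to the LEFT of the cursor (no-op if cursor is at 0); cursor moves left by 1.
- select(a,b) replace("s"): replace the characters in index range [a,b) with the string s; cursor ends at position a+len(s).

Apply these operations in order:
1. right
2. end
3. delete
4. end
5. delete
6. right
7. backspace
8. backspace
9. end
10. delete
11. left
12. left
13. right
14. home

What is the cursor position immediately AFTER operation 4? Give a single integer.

Answer: 3

Derivation:
After op 1 (right): buf='ZEF' cursor=1
After op 2 (end): buf='ZEF' cursor=3
After op 3 (delete): buf='ZEF' cursor=3
After op 4 (end): buf='ZEF' cursor=3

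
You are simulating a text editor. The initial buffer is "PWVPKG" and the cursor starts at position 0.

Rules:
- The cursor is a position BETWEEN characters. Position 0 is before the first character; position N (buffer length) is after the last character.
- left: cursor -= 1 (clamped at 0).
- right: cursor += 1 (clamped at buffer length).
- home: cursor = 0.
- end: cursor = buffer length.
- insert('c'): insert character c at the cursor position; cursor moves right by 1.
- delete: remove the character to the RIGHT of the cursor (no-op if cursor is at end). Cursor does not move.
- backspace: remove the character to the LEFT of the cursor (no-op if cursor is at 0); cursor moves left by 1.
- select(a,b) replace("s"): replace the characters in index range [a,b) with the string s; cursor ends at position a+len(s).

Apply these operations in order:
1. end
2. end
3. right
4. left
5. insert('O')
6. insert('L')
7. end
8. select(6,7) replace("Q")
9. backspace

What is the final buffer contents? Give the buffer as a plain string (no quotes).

Answer: PWVPKOG

Derivation:
After op 1 (end): buf='PWVPKG' cursor=6
After op 2 (end): buf='PWVPKG' cursor=6
After op 3 (right): buf='PWVPKG' cursor=6
After op 4 (left): buf='PWVPKG' cursor=5
After op 5 (insert('O')): buf='PWVPKOG' cursor=6
After op 6 (insert('L')): buf='PWVPKOLG' cursor=7
After op 7 (end): buf='PWVPKOLG' cursor=8
After op 8 (select(6,7) replace("Q")): buf='PWVPKOQG' cursor=7
After op 9 (backspace): buf='PWVPKOG' cursor=6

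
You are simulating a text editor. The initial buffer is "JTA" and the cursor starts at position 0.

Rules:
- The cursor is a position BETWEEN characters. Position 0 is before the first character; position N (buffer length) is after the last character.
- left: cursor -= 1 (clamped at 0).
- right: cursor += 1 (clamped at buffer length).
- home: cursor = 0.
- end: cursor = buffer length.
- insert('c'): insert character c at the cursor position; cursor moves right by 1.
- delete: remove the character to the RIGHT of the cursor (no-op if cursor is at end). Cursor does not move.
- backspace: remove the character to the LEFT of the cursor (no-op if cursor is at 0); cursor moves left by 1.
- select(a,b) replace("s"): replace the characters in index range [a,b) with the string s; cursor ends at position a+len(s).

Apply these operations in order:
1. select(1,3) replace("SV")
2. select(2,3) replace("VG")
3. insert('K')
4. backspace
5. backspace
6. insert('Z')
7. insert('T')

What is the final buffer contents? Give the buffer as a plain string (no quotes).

Answer: JSVZT

Derivation:
After op 1 (select(1,3) replace("SV")): buf='JSV' cursor=3
After op 2 (select(2,3) replace("VG")): buf='JSVG' cursor=4
After op 3 (insert('K')): buf='JSVGK' cursor=5
After op 4 (backspace): buf='JSVG' cursor=4
After op 5 (backspace): buf='JSV' cursor=3
After op 6 (insert('Z')): buf='JSVZ' cursor=4
After op 7 (insert('T')): buf='JSVZT' cursor=5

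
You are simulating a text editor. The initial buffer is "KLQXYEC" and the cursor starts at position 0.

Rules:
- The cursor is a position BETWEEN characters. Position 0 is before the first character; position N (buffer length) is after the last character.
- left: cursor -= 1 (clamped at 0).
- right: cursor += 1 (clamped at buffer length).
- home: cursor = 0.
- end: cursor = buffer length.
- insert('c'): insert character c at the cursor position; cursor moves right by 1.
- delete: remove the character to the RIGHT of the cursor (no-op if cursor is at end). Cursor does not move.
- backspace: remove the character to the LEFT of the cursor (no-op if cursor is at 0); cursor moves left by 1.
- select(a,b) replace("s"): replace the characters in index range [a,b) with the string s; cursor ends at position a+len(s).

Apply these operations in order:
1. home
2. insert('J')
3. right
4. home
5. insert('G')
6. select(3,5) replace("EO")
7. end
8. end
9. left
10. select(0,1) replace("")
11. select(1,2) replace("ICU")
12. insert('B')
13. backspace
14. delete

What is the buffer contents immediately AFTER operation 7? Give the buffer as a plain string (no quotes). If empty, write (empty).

After op 1 (home): buf='KLQXYEC' cursor=0
After op 2 (insert('J')): buf='JKLQXYEC' cursor=1
After op 3 (right): buf='JKLQXYEC' cursor=2
After op 4 (home): buf='JKLQXYEC' cursor=0
After op 5 (insert('G')): buf='GJKLQXYEC' cursor=1
After op 6 (select(3,5) replace("EO")): buf='GJKEOXYEC' cursor=5
After op 7 (end): buf='GJKEOXYEC' cursor=9

Answer: GJKEOXYEC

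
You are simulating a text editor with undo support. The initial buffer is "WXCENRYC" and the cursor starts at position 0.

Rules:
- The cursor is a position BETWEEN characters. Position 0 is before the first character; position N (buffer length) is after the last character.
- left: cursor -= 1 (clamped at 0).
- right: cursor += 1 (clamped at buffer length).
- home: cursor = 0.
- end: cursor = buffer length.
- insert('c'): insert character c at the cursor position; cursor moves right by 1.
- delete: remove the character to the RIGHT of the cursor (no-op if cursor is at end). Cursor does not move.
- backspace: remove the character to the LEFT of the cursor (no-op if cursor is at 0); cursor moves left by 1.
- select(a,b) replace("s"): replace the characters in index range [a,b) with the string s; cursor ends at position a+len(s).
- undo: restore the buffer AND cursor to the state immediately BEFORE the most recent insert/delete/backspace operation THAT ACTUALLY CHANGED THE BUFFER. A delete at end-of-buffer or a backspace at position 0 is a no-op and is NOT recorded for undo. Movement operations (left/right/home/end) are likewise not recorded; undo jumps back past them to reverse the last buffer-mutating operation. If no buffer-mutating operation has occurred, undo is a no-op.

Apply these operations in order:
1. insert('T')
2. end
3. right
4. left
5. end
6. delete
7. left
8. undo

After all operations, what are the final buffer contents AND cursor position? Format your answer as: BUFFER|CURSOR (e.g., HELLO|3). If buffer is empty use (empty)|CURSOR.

After op 1 (insert('T')): buf='TWXCENRYC' cursor=1
After op 2 (end): buf='TWXCENRYC' cursor=9
After op 3 (right): buf='TWXCENRYC' cursor=9
After op 4 (left): buf='TWXCENRYC' cursor=8
After op 5 (end): buf='TWXCENRYC' cursor=9
After op 6 (delete): buf='TWXCENRYC' cursor=9
After op 7 (left): buf='TWXCENRYC' cursor=8
After op 8 (undo): buf='WXCENRYC' cursor=0

Answer: WXCENRYC|0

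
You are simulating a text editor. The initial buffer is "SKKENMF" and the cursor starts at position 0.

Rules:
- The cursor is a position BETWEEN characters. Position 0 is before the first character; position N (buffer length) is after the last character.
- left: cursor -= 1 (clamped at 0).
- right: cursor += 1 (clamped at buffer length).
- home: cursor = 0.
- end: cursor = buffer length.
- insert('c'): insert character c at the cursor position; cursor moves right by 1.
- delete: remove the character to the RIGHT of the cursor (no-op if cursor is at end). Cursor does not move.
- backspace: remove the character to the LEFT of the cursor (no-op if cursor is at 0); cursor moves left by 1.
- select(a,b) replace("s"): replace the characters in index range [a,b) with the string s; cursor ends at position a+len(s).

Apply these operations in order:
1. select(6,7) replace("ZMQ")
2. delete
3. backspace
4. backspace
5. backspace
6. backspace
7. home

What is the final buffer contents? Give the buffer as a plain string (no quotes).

Answer: SKKEN

Derivation:
After op 1 (select(6,7) replace("ZMQ")): buf='SKKENMZMQ' cursor=9
After op 2 (delete): buf='SKKENMZMQ' cursor=9
After op 3 (backspace): buf='SKKENMZM' cursor=8
After op 4 (backspace): buf='SKKENMZ' cursor=7
After op 5 (backspace): buf='SKKENM' cursor=6
After op 6 (backspace): buf='SKKEN' cursor=5
After op 7 (home): buf='SKKEN' cursor=0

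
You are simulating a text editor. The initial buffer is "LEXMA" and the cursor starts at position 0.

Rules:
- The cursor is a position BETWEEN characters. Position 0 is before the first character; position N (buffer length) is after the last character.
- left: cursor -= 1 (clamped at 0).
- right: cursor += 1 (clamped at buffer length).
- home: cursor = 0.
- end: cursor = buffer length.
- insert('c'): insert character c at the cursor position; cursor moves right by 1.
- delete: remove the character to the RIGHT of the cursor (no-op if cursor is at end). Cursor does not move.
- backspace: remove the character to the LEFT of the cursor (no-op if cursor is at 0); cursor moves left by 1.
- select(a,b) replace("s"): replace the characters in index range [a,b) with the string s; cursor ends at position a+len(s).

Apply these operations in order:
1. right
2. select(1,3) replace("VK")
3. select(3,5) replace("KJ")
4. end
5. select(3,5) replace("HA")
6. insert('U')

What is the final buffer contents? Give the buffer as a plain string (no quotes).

After op 1 (right): buf='LEXMA' cursor=1
After op 2 (select(1,3) replace("VK")): buf='LVKMA' cursor=3
After op 3 (select(3,5) replace("KJ")): buf='LVKKJ' cursor=5
After op 4 (end): buf='LVKKJ' cursor=5
After op 5 (select(3,5) replace("HA")): buf='LVKHA' cursor=5
After op 6 (insert('U')): buf='LVKHAU' cursor=6

Answer: LVKHAU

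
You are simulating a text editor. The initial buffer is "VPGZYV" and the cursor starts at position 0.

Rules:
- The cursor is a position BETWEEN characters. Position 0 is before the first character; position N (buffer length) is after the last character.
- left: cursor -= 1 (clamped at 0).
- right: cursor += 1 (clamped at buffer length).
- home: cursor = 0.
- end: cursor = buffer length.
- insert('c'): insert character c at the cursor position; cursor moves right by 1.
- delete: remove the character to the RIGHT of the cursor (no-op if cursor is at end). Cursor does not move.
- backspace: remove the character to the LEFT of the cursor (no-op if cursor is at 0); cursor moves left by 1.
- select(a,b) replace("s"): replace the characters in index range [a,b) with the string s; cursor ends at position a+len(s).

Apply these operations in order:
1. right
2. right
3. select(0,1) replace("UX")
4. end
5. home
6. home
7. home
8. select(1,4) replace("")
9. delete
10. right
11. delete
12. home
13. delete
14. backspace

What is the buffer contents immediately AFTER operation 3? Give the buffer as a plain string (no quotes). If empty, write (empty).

After op 1 (right): buf='VPGZYV' cursor=1
After op 2 (right): buf='VPGZYV' cursor=2
After op 3 (select(0,1) replace("UX")): buf='UXPGZYV' cursor=2

Answer: UXPGZYV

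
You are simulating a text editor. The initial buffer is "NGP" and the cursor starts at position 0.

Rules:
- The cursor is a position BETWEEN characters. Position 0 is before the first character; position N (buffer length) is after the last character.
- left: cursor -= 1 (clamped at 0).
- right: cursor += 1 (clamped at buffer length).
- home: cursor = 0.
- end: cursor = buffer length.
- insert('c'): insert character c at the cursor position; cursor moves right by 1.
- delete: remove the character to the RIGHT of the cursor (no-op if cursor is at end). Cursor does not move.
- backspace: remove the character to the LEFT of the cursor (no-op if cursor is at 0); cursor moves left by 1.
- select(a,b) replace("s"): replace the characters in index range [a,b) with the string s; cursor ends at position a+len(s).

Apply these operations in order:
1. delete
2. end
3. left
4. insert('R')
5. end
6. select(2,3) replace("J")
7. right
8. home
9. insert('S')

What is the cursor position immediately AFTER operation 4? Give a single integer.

Answer: 2

Derivation:
After op 1 (delete): buf='GP' cursor=0
After op 2 (end): buf='GP' cursor=2
After op 3 (left): buf='GP' cursor=1
After op 4 (insert('R')): buf='GRP' cursor=2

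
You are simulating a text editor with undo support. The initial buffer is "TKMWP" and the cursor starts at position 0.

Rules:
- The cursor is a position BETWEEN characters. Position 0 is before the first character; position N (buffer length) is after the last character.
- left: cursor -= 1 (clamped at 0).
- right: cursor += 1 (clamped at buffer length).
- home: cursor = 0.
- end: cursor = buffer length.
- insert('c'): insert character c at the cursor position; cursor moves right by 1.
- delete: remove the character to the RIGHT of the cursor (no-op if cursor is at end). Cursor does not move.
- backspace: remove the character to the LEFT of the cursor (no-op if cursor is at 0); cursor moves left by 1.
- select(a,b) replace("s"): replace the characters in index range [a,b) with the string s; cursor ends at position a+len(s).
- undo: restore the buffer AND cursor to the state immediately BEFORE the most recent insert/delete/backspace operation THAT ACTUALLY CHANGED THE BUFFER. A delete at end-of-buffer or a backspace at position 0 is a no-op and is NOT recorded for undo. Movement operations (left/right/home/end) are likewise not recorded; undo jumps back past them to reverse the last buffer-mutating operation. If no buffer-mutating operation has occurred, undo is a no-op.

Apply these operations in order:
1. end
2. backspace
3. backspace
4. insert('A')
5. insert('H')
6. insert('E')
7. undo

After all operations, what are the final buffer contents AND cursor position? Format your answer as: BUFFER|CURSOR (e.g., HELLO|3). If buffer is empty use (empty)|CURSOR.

After op 1 (end): buf='TKMWP' cursor=5
After op 2 (backspace): buf='TKMW' cursor=4
After op 3 (backspace): buf='TKM' cursor=3
After op 4 (insert('A')): buf='TKMA' cursor=4
After op 5 (insert('H')): buf='TKMAH' cursor=5
After op 6 (insert('E')): buf='TKMAHE' cursor=6
After op 7 (undo): buf='TKMAH' cursor=5

Answer: TKMAH|5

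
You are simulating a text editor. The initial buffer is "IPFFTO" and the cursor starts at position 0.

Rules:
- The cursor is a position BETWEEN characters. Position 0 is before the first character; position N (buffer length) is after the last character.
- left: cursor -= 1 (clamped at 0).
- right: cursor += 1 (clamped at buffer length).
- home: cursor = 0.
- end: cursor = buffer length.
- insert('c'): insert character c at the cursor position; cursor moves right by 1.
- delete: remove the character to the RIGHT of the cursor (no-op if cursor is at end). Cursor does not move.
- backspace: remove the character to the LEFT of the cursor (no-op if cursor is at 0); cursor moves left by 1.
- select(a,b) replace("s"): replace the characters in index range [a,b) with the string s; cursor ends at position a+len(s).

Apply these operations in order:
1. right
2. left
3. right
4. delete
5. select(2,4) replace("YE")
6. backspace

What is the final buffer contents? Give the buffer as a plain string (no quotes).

Answer: IFYO

Derivation:
After op 1 (right): buf='IPFFTO' cursor=1
After op 2 (left): buf='IPFFTO' cursor=0
After op 3 (right): buf='IPFFTO' cursor=1
After op 4 (delete): buf='IFFTO' cursor=1
After op 5 (select(2,4) replace("YE")): buf='IFYEO' cursor=4
After op 6 (backspace): buf='IFYO' cursor=3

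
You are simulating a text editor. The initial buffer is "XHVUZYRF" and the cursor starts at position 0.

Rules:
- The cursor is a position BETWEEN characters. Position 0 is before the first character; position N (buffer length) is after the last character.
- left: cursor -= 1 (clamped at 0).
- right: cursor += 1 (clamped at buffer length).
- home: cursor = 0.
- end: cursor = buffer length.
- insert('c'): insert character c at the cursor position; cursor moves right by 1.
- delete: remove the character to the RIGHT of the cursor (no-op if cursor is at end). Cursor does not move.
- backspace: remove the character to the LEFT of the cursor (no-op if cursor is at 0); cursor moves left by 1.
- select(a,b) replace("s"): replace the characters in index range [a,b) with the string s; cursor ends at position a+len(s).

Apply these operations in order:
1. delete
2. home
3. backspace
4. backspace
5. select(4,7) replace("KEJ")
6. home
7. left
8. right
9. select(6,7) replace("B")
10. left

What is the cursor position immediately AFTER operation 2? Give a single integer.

Answer: 0

Derivation:
After op 1 (delete): buf='HVUZYRF' cursor=0
After op 2 (home): buf='HVUZYRF' cursor=0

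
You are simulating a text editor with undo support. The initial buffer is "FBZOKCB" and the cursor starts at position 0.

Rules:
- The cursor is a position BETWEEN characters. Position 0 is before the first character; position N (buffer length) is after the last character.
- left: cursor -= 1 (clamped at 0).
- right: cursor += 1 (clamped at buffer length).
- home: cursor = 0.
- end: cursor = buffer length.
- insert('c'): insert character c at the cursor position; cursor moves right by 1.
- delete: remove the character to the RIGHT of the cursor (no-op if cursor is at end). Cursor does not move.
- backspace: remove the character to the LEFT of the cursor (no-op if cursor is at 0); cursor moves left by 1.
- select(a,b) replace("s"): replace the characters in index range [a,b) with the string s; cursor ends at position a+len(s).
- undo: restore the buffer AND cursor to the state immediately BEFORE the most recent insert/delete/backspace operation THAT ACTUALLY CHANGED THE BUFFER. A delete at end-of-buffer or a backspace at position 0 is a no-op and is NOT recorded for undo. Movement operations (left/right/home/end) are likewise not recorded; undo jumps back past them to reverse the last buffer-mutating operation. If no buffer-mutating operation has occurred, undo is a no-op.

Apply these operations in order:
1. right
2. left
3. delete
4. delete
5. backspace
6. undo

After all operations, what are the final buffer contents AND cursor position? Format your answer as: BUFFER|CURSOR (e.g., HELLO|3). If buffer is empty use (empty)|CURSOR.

After op 1 (right): buf='FBZOKCB' cursor=1
After op 2 (left): buf='FBZOKCB' cursor=0
After op 3 (delete): buf='BZOKCB' cursor=0
After op 4 (delete): buf='ZOKCB' cursor=0
After op 5 (backspace): buf='ZOKCB' cursor=0
After op 6 (undo): buf='BZOKCB' cursor=0

Answer: BZOKCB|0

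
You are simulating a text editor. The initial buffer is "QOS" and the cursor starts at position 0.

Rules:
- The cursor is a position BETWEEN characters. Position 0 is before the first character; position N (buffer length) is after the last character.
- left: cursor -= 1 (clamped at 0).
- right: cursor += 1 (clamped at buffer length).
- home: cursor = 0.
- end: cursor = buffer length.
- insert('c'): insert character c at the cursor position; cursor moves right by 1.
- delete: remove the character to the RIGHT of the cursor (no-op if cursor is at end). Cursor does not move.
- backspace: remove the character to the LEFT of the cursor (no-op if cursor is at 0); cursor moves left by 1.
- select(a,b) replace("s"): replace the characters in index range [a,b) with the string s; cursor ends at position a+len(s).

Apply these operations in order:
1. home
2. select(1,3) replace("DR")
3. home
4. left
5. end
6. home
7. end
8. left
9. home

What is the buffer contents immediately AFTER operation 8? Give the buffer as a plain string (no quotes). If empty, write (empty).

Answer: QDR

Derivation:
After op 1 (home): buf='QOS' cursor=0
After op 2 (select(1,3) replace("DR")): buf='QDR' cursor=3
After op 3 (home): buf='QDR' cursor=0
After op 4 (left): buf='QDR' cursor=0
After op 5 (end): buf='QDR' cursor=3
After op 6 (home): buf='QDR' cursor=0
After op 7 (end): buf='QDR' cursor=3
After op 8 (left): buf='QDR' cursor=2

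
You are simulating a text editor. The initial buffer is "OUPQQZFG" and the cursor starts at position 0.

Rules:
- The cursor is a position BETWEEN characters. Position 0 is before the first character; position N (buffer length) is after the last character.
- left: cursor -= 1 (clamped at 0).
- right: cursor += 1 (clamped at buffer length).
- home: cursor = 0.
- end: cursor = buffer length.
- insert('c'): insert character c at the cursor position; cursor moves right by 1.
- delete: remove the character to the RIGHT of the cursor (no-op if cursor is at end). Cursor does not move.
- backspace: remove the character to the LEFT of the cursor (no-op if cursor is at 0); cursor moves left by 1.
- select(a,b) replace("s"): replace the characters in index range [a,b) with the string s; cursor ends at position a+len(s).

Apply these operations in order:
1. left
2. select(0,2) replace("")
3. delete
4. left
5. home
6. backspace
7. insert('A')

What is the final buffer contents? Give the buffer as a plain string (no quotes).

After op 1 (left): buf='OUPQQZFG' cursor=0
After op 2 (select(0,2) replace("")): buf='PQQZFG' cursor=0
After op 3 (delete): buf='QQZFG' cursor=0
After op 4 (left): buf='QQZFG' cursor=0
After op 5 (home): buf='QQZFG' cursor=0
After op 6 (backspace): buf='QQZFG' cursor=0
After op 7 (insert('A')): buf='AQQZFG' cursor=1

Answer: AQQZFG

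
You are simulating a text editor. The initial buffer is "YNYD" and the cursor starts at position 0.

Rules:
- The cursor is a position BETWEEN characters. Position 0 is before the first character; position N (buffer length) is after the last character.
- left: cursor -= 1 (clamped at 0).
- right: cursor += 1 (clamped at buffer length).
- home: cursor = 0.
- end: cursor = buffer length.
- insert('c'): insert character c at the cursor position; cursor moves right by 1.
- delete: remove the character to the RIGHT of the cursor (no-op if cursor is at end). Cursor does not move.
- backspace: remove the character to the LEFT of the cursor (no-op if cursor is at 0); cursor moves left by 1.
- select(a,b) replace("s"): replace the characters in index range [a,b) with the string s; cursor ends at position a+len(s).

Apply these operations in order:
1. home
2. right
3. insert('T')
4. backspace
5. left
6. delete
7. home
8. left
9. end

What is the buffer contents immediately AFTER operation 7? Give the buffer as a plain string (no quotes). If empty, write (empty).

Answer: NYD

Derivation:
After op 1 (home): buf='YNYD' cursor=0
After op 2 (right): buf='YNYD' cursor=1
After op 3 (insert('T')): buf='YTNYD' cursor=2
After op 4 (backspace): buf='YNYD' cursor=1
After op 5 (left): buf='YNYD' cursor=0
After op 6 (delete): buf='NYD' cursor=0
After op 7 (home): buf='NYD' cursor=0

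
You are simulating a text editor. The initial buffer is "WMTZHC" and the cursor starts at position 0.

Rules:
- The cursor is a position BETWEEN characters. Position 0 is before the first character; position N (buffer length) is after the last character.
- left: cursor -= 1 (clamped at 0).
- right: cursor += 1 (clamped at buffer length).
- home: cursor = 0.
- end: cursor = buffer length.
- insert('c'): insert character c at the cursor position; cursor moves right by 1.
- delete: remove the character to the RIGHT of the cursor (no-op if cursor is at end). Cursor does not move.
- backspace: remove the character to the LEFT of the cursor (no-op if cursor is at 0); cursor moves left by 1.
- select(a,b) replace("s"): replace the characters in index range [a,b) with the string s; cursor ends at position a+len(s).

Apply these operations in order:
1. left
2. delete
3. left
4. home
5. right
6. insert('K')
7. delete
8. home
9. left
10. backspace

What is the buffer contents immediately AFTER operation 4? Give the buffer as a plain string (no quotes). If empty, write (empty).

After op 1 (left): buf='WMTZHC' cursor=0
After op 2 (delete): buf='MTZHC' cursor=0
After op 3 (left): buf='MTZHC' cursor=0
After op 4 (home): buf='MTZHC' cursor=0

Answer: MTZHC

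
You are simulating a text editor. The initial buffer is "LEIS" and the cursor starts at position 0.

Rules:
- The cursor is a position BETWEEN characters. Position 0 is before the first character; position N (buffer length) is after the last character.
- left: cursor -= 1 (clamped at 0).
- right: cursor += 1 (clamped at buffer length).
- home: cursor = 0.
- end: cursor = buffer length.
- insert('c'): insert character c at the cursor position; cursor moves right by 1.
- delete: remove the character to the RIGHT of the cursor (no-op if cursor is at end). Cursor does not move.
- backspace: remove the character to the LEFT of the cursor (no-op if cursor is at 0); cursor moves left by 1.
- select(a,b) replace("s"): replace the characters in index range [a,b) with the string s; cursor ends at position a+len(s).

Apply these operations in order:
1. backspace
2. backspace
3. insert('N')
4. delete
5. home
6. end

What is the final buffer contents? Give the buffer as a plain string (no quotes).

After op 1 (backspace): buf='LEIS' cursor=0
After op 2 (backspace): buf='LEIS' cursor=0
After op 3 (insert('N')): buf='NLEIS' cursor=1
After op 4 (delete): buf='NEIS' cursor=1
After op 5 (home): buf='NEIS' cursor=0
After op 6 (end): buf='NEIS' cursor=4

Answer: NEIS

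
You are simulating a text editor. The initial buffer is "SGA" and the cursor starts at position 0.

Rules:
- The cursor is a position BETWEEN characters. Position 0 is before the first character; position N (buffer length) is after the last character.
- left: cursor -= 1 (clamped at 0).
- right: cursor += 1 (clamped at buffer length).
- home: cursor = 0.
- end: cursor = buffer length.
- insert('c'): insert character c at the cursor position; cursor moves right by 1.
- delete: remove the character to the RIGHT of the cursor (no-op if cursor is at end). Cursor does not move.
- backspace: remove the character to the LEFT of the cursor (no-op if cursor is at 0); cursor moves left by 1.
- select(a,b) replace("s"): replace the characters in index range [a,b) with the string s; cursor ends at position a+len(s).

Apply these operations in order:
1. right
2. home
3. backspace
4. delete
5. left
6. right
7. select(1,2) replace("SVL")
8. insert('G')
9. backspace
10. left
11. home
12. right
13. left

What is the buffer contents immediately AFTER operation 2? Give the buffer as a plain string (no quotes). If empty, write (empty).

After op 1 (right): buf='SGA' cursor=1
After op 2 (home): buf='SGA' cursor=0

Answer: SGA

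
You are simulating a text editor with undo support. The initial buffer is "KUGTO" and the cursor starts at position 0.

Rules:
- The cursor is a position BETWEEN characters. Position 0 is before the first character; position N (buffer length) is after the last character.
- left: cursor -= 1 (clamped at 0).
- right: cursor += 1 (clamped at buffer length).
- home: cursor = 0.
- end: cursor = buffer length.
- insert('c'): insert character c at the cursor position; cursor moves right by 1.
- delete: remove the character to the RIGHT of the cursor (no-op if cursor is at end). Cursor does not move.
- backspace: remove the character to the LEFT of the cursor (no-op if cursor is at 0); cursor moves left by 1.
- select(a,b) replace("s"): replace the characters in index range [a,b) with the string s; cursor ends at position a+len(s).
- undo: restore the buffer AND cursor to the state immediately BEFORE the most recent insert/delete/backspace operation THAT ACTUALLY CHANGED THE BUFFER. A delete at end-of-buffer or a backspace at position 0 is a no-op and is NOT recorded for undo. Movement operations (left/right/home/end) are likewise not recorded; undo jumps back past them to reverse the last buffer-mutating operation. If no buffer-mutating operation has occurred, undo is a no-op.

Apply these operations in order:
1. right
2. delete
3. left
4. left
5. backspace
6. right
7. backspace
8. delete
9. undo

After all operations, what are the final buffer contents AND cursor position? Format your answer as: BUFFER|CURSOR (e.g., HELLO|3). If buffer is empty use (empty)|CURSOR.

After op 1 (right): buf='KUGTO' cursor=1
After op 2 (delete): buf='KGTO' cursor=1
After op 3 (left): buf='KGTO' cursor=0
After op 4 (left): buf='KGTO' cursor=0
After op 5 (backspace): buf='KGTO' cursor=0
After op 6 (right): buf='KGTO' cursor=1
After op 7 (backspace): buf='GTO' cursor=0
After op 8 (delete): buf='TO' cursor=0
After op 9 (undo): buf='GTO' cursor=0

Answer: GTO|0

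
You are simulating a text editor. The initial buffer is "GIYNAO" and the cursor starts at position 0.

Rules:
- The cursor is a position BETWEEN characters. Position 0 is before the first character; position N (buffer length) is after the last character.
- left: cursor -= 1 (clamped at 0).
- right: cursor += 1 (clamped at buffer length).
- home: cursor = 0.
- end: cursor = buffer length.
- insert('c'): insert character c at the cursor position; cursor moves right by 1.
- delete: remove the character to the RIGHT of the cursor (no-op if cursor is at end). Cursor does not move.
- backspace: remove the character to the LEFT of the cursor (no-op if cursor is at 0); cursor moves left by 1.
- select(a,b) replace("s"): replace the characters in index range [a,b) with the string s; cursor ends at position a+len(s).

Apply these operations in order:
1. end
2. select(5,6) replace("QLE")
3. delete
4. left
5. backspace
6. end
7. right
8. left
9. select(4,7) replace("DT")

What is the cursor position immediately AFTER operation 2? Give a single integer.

After op 1 (end): buf='GIYNAO' cursor=6
After op 2 (select(5,6) replace("QLE")): buf='GIYNAQLE' cursor=8

Answer: 8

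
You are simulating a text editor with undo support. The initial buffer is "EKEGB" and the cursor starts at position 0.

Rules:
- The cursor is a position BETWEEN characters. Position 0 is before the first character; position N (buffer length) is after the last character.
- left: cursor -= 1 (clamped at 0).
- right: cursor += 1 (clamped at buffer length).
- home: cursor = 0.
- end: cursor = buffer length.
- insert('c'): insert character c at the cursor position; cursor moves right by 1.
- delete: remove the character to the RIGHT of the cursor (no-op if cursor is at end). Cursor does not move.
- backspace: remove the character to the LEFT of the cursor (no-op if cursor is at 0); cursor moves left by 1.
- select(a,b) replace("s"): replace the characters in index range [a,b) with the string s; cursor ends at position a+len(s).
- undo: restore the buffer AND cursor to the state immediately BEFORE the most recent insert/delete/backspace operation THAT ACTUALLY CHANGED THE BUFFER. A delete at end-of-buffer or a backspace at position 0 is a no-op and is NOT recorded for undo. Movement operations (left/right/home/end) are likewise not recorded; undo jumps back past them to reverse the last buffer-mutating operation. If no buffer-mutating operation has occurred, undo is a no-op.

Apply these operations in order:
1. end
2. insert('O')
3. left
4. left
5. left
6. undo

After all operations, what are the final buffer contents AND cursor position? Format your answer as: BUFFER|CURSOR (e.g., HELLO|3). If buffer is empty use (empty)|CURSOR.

After op 1 (end): buf='EKEGB' cursor=5
After op 2 (insert('O')): buf='EKEGBO' cursor=6
After op 3 (left): buf='EKEGBO' cursor=5
After op 4 (left): buf='EKEGBO' cursor=4
After op 5 (left): buf='EKEGBO' cursor=3
After op 6 (undo): buf='EKEGB' cursor=5

Answer: EKEGB|5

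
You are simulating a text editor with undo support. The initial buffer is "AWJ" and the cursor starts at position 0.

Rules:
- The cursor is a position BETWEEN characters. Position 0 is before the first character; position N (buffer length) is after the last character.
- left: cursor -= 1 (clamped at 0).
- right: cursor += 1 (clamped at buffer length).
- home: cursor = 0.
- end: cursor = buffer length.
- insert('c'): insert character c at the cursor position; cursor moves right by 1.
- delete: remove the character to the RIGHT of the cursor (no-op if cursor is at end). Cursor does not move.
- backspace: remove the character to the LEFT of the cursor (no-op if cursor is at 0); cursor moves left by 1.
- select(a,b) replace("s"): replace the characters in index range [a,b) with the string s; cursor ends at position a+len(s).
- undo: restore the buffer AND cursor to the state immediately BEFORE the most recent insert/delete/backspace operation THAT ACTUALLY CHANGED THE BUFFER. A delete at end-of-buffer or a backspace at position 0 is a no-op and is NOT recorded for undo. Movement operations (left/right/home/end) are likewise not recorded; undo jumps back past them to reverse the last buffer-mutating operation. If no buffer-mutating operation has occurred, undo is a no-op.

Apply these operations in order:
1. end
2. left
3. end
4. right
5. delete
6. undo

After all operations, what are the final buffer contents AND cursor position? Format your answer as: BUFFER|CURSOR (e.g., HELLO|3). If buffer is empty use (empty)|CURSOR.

After op 1 (end): buf='AWJ' cursor=3
After op 2 (left): buf='AWJ' cursor=2
After op 3 (end): buf='AWJ' cursor=3
After op 4 (right): buf='AWJ' cursor=3
After op 5 (delete): buf='AWJ' cursor=3
After op 6 (undo): buf='AWJ' cursor=3

Answer: AWJ|3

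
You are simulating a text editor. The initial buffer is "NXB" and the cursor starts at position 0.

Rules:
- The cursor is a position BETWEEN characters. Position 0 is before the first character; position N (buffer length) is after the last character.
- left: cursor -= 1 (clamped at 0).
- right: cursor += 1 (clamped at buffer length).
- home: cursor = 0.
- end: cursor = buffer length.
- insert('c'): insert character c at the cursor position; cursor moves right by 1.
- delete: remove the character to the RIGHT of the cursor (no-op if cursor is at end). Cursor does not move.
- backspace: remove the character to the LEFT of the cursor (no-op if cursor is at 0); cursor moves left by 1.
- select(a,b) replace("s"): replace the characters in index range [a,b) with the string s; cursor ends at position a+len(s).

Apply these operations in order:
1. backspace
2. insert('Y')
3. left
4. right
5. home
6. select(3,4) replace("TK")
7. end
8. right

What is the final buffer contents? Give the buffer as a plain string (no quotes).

Answer: YNXTK

Derivation:
After op 1 (backspace): buf='NXB' cursor=0
After op 2 (insert('Y')): buf='YNXB' cursor=1
After op 3 (left): buf='YNXB' cursor=0
After op 4 (right): buf='YNXB' cursor=1
After op 5 (home): buf='YNXB' cursor=0
After op 6 (select(3,4) replace("TK")): buf='YNXTK' cursor=5
After op 7 (end): buf='YNXTK' cursor=5
After op 8 (right): buf='YNXTK' cursor=5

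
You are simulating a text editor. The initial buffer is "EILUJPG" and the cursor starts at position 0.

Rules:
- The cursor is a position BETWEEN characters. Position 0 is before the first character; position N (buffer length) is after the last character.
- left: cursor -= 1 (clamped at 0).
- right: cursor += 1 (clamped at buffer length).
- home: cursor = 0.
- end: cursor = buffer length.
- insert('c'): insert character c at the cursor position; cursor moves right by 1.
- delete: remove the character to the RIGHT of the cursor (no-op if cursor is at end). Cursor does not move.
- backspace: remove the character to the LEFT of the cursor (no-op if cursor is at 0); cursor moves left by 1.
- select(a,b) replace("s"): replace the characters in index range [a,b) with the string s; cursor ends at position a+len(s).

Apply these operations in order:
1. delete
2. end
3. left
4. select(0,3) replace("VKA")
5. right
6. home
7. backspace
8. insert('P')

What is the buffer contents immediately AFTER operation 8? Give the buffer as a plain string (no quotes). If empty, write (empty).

After op 1 (delete): buf='ILUJPG' cursor=0
After op 2 (end): buf='ILUJPG' cursor=6
After op 3 (left): buf='ILUJPG' cursor=5
After op 4 (select(0,3) replace("VKA")): buf='VKAJPG' cursor=3
After op 5 (right): buf='VKAJPG' cursor=4
After op 6 (home): buf='VKAJPG' cursor=0
After op 7 (backspace): buf='VKAJPG' cursor=0
After op 8 (insert('P')): buf='PVKAJPG' cursor=1

Answer: PVKAJPG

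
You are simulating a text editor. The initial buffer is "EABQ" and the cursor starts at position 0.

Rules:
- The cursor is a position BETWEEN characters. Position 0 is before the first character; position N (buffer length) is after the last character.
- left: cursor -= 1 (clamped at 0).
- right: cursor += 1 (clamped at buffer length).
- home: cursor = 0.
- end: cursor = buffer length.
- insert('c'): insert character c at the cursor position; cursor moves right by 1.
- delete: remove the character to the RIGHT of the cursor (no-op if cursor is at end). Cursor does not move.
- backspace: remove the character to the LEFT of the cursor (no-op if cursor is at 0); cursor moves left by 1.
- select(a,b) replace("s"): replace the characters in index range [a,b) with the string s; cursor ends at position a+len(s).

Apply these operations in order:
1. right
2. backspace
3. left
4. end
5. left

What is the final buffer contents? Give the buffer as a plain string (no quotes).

Answer: ABQ

Derivation:
After op 1 (right): buf='EABQ' cursor=1
After op 2 (backspace): buf='ABQ' cursor=0
After op 3 (left): buf='ABQ' cursor=0
After op 4 (end): buf='ABQ' cursor=3
After op 5 (left): buf='ABQ' cursor=2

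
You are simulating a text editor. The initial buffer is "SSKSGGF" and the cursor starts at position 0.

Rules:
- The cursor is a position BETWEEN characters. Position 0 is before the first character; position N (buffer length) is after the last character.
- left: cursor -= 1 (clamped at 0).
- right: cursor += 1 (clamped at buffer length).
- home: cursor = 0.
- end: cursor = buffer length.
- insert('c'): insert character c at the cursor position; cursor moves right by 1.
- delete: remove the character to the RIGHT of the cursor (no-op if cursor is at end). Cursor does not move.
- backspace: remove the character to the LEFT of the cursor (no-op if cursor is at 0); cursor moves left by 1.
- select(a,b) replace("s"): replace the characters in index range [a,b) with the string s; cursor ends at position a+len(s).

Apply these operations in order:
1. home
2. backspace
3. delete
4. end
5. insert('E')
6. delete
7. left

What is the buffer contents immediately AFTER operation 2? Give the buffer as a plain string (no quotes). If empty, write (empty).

After op 1 (home): buf='SSKSGGF' cursor=0
After op 2 (backspace): buf='SSKSGGF' cursor=0

Answer: SSKSGGF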